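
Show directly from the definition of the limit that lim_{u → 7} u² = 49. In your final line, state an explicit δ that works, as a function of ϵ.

Let ϵ > 0. We seek δ > 0 with 0 < |u − 7| < δ ⇒ |u² − 49| < ϵ.
Factor: u² − 49 = (u − 7)(u + 7), so |u² − 49| = |u − 7|·|u + 7|.
Restrict δ ≤ 1. Then |u − 7| < 1 gives |u| < 8, so by the triangle inequality |u + 7| ≤ 8 + 7 = 15.
Hence |u² − 49| ≤ 15|u − 7|, which is < ϵ once |u − 7| < ϵ/15.
Take δ = min(1, ϵ/15). If 0 < |u − 7| < δ then both bounds hold and |u² − 49| ≤ 15|u − 7| < 15·(ϵ/15) = ϵ.

δ = min(1, ϵ/15)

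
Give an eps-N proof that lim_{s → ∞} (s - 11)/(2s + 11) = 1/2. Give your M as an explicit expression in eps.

M = (33/4)/eps

Fix eps > 0. We seek M > 0 such that s > M implies |(s - 11)/(2s + 11) − (1/2)| < eps.
(s - 11)/(2s + 11) − (1/2) = (2(s - 11) − (2s + 11)) / (2(2s + 11)) = -33/(2(2s + 11)).
For s > 0 we have 2s + 11 > 2s, so |(s - 11)/(2s + 11) − (1/2)| = 33/(2(2s + 11)) < 33/(2·2s) = (33/4)/s.
Thus |(s - 11)/(2s + 11) − (1/2)| < eps whenever s > (33/4)/eps.
Take M = (33/4)/eps. If s > M then |(s - 11)/(2s + 11) − (1/2)| < (33/4)/s < eps.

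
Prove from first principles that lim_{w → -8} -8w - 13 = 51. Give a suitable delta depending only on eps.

Suppose eps > 0. We need delta > 0 so that 0 < |w + 8| < delta implies |(-8w - 13) − 51| < eps.
Since (-8w - 13) − 51 = -8(w + 8), we have |(-8w - 13) − 51| = 8|w + 8|.
So 8|w + 8| < eps exactly when |w + 8| < eps/8.
Choosing delta = eps/8 gives |(-8w - 13) − 51| = 8|w + 8| < eps whenever |w + 8| < delta.

delta = eps/8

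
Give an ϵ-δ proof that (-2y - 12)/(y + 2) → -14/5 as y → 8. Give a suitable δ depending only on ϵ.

Let ϵ > 0. We want δ > 0 with 0 < |y − 8| < δ ⇒ |(-2y - 12)/(y + 2) + 14/5| < ϵ.
Combining over a common denominator, (-2y - 12)/(y + 2) + 14/5 = [(-2y - 12)·10 − (-28)·(y + 2)] / [10·(y + 2)] = 8(y − 8) / (10(y + 2)).
So |(-2y - 12)/(y + 2) + 14/5| = 8|y − 8| / (10·|y + 2|).
Restrict δ ≤ 5. Then |y − 8| < 5 gives |y + 2| = |(y − 8) + 10| ≥ 10 − 5 = 5.
Hence |(-2y - 12)/(y + 2) + 14/5| < 8|y − 8|/(10·5) = (4/25)|y − 8|, which is < ϵ once |y − 8| < (25/4)ϵ.
Take δ = min(5, (25/4)ϵ). Then 0 < |y − 8| < δ forces both bounds, so |(-2y - 12)/(y + 2) + 14/5| < ϵ.

δ = min(5, (25/4)ϵ)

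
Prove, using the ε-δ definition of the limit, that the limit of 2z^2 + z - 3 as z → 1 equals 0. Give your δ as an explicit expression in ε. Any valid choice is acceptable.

Let ε > 0. We want δ > 0 such that 0 < |z − 1| < δ implies |(2z^2 + z - 3)| < ε.
(2z^2 + z - 3) = 2z^2 + z - 3 = (z − 1)(2z + 3).
So |(2z^2 + z - 3)| = |z − 1|·|2z + 3|.
Require δ ≤ 2. Then |z − 1| < 2 gives |z| < 3, and by the triangle inequality |2z + 3| ≤ 2·3 + 3 = 9.
Hence |(2z^2 + z - 3)| ≤ 9|z − 1| < ε provided |z − 1| < ε/9.
Take δ = min(2, ε/9). Then 0 < |z − 1| < δ gives both |z − 1| < 2 and |z − 1| < ε/9, so |(2z^2 + z - 3)| < ε.

δ = min(2, ε/9)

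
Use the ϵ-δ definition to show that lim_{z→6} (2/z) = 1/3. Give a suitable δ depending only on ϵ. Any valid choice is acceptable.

δ = min(3, 9ϵ)

Suppose ϵ > 0. We seek δ > 0 such that 0 < |z − 6| < δ implies |2/z − (1/3)| < ϵ.
|2/z − (1/3)| = 2·|6 − z|/(6·|z|) = 2|z − 6|/(6|z|).
Require δ ≤ 3 so that |z| > 6 − 3 = 3, hence 6|z| > 18.
Then |2/z − (1/3)| < 2|z − 6|/18, which is < ϵ when |z − 6| < 9ϵ.
Take δ = min(3, 9ϵ). Then 0 < |z − 6| < δ gives both |z − 6| < 3 and |z − 6| < 9ϵ, so |2/z − (1/3)| < ϵ.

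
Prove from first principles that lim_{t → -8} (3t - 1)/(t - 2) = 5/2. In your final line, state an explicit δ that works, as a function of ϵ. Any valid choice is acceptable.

Suppose ϵ > 0. We want δ > 0 with 0 < |t + 8| < δ ⇒ |(3t - 1)/(t - 2) − (5/2)| < ϵ.
Combining over a common denominator, (3t - 1)/(t - 2) − (5/2) = [(3t - 1)·(-10) − (-25)·(t - 2)] / [(-10)·(t - 2)] = -5(t + 8) / ((-10)(t - 2)).
So |(3t - 1)/(t - 2) − (5/2)| = 5|t + 8| / (10·|t − 2|).
Restrict δ ≤ 5. Then |t + 8| < 5 gives |t − 2| = |(t + 8) + (-10)| ≥ 10 − 5 = 5.
Hence |(3t - 1)/(t - 2) − (5/2)| < 5|t + 8|/(10·5) = (1/10)|t + 8|, which is < ϵ once |t + 8| < 10ϵ.
Take δ = min(5, 10ϵ). Then 0 < |t + 8| < δ forces both bounds, so |(3t - 1)/(t - 2) − (5/2)| < ϵ.

δ = min(5, 10ϵ)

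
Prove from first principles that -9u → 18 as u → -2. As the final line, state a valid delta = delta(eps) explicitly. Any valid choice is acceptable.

Fix eps > 0. We need delta > 0 so that 0 < |u + 2| < delta implies |(-9u) − 18| < eps.
Since (-9u) − 18 = -9(u + 2), we have |(-9u) − 18| = 9|u + 2|.
Thus it suffices that |u + 2| < eps/9.
Choosing delta = eps/9 gives |(-9u) − 18| = 9|u + 2| < eps whenever |u + 2| < delta.

delta = eps/9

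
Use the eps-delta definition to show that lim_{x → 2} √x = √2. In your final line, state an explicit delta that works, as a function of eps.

delta = min(2, √2·eps)

Let eps > 0 be given. We want delta > 0 such that 0 < |x − 2| < delta implies |√x − √2| < eps.
Rationalise: √x − √2 = (x − 2)/(√x + √2), so |√x − √2| = |x − 2|/(√x + √2).
Restrict delta ≤ 2 so that |x − 2| < 2 forces x > 0, and then √x + √2 > √2.
Hence |√x − √2| < |x − 2|/√2, which is < eps once |x − 2| < √2·eps.
Take delta = min(2, √2·eps). If 0 < |x − 2| < delta then x > 0 and |√x − √2| < |x − 2|/√2 < eps.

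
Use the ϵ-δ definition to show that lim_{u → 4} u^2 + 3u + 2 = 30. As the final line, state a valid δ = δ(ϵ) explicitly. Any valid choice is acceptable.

Let ϵ > 0. We want δ > 0 such that 0 < |u − 4| < δ implies |(u^2 + 3u + 2) − 30| < ϵ.
(u^2 + 3u + 2) − 30 = u^2 + 3u - 28 = (u − 4)(u + 7).
So |(u^2 + 3u + 2) − 30| = |u − 4|·|u + 7|.
Require δ ≤ 2. Then |u − 4| < 2 gives |u| < 6, and by the triangle inequality |u + 7| ≤ 6 + 7 = 13.
Hence |(u^2 + 3u + 2) − 30| ≤ 13|u − 4| < ϵ provided |u − 4| < ϵ/13.
Take δ = min(2, ϵ/13). Then 0 < |u − 4| < δ gives both |u − 4| < 2 and |u − 4| < ϵ/13, so |(u^2 + 3u + 2) − 30| < ϵ.

δ = min(2, ϵ/13)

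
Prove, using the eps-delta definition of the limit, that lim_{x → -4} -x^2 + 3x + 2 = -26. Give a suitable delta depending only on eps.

Suppose eps > 0. We want delta > 0 such that 0 < |x + 4| < delta implies |(-x^2 + 3x + 2) + 26| < eps.
(-x^2 + 3x + 2) + 26 = -x^2 + 3x + 28 = (x + 4)(-x + 7).
So |(-x^2 + 3x + 2) + 26| = |x + 4|·|-x + 7|.
Assume first that |x + 4| < 1, so |x| < 5. Then |-x + 7| ≤ 5 + 7 = 12.
Hence |(-x^2 + 3x + 2) + 26| ≤ 12|x + 4| < eps provided |x + 4| < eps/12.
Take delta = min(1, eps/12). Then 0 < |x + 4| < delta gives both |x + 4| < 1 and |x + 4| < eps/12, so |(-x^2 + 3x + 2) + 26| < eps.

delta = min(1, eps/12)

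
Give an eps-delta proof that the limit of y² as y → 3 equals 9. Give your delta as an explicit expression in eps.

delta = min(1, eps/7)

Let eps > 0 be given. We seek delta > 0 with 0 < |y − 3| < delta ⇒ |y² − 9| < eps.
Factor: y² − 9 = (y − 3)(y + 3), so |y² − 9| = |y − 3|·|y + 3|.
Restrict delta ≤ 1. Then |y − 3| < 1 gives |y| < 4, so by the triangle inequality |y + 3| ≤ 4 + 3 = 7.
Hence |y² − 9| ≤ 7|y − 3|, which is < eps once |y − 3| < eps/7.
Take delta = min(1, eps/7). If 0 < |y − 3| < delta then both bounds hold and |y² − 9| ≤ 7|y − 3| < 7·(eps/7) = eps.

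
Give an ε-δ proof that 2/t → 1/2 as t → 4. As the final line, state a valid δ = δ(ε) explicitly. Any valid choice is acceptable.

Let ε > 0. We seek δ > 0 such that 0 < |t − 4| < δ implies |2/t − (1/2)| < ε.
|2/t − (1/2)| = 2·|4 − t|/(4·|t|) = 2|t − 4|/(4|t|).
Restrict δ ≤ 2. Then |t − 4| < 2 gives |t| > 2, so 4|t| > 8.
Then |2/t − (1/2)| < 2|t − 4|/8, which is < ε when |t − 4| < 4ε.
Take δ = min(2, 4ε). Then 0 < |t − 4| < δ gives both |t − 4| < 2 and |t − 4| < 4ε, so |2/t − (1/2)| < ε.

δ = min(2, 4ε)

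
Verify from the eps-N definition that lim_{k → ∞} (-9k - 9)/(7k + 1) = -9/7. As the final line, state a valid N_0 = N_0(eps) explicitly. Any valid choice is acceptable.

Let eps > 0 be given. For k ≥ 1, |(-9k - 9)/(7k + 1) + 9/7| = |-54|/(7(7k + 1)) = 54/(7(7k + 1)).
Since 7k + 1 ≥ 7k for k ≥ 1, this is ≤ 54/(7·7k) = (54/49)/k.
So |(-9k - 9)/(7k + 1) + 9/7| < eps whenever k > (54/49)/eps.
Take N_0 = (54/49)/eps. If k > N_0 then |(-9k - 9)/(7k + 1) + 9/7| ≤ (54/49)/k < eps.

N_0 = (54/49)/eps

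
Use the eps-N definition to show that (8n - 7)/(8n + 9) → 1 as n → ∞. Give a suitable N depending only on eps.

Let eps > 0. For n ≥ 1, |(8n - 7)/(8n + 9) − 1| = |-128|/(8(8n + 9)) = 128/(8(8n + 9)).
Since 8n + 9 ≥ 8n for n ≥ 1, this is ≤ 128/(8·8n) = 2/n.
So |(8n - 7)/(8n + 9) − 1| < eps whenever n > 2/eps.
Take N = 2/eps. If n > N then |(8n - 7)/(8n + 9) − 1| ≤ 2/n < eps.

N = 2/eps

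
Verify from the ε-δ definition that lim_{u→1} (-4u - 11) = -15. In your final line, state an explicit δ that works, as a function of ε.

Let ε > 0. We need δ > 0 so that 0 < |u − 1| < δ implies |(-4u - 11) + 15| < ε.
|(-4u - 11) + 15| = |-4u + 4| = 4|u − 1|.
Thus it suffices that |u − 1| < ε/4.
Take δ = ε/4. If 0 < |u − 1| < δ then |(-4u - 11) + 15| = 4|u − 1| < 4·(ε/4) = ε.

δ = ε/4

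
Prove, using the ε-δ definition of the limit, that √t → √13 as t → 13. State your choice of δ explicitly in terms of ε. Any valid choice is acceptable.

δ = min(13, √13·ε)

Let ε > 0. We want δ > 0 such that 0 < |t − 13| < δ implies |√t − √13| < ε.
Rationalise: √t − √13 = (t − 13)/(√t + √13), so |√t − √13| = |t − 13|/(√t + √13).
Restrict δ ≤ 13 so that |t − 13| < 13 forces t > 0, and then √t + √13 > √13.
Hence |√t − √13| < |t − 13|/√13, which is < ε once |t − 13| < √13·ε.
Take δ = min(13, √13·ε). If 0 < |t − 13| < δ then t > 0 and |√t − √13| < |t − 13|/√13 < ε.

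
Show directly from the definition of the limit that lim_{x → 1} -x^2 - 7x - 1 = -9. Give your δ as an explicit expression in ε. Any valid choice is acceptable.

Let ε > 0. We want δ > 0 such that 0 < |x − 1| < δ implies |(-x^2 - 7x - 1) + 9| < ε.
(-x^2 - 7x - 1) + 9 = -x^2 - 7x + 8 = (x − 1)(-x - 8).
So |(-x^2 - 7x - 1) + 9| = |x − 1|·|-x - 8|.
Assume first that |x − 1| < 1, so |x| < 2. Then |-x - 8| ≤ 2 + 8 = 10.
Hence |(-x^2 - 7x - 1) + 9| ≤ 10|x − 1| < ε provided |x − 1| < ε/10.
Choosing δ = min(1, ε/10) ensures both conditions, hence |(-x^2 - 7x - 1) + 9| < ε.

δ = min(1, ε/10)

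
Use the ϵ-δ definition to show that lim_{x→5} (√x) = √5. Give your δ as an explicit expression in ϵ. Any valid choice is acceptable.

Let ϵ > 0 be given. We want δ > 0 such that 0 < |x − 5| < δ implies |√x − √5| < ϵ.
Multiplying by the conjugate, |√x − √5| = |x − 5|/(√x + √5).
Restrict δ ≤ 5 so that |x − 5| < 5 forces x > 0, and then √x + √5 > √5.
Hence |√x − √5| < |x − 5|/√5, which is < ϵ once |x − 5| < √5·ϵ.
Take δ = min(5, √5·ϵ). If 0 < |x − 5| < δ then x > 0 and |√x − √5| < |x − 5|/√5 < ϵ.

δ = min(5, √5·ϵ)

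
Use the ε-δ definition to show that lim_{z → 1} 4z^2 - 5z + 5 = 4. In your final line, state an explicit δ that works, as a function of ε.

δ = min(1, ε/9)

Let ε > 0. We want δ > 0 such that 0 < |z − 1| < δ implies |(4z^2 - 5z + 5) − 4| < ε.
(4z^2 - 5z + 5) − 4 = 4z^2 - 5z + 1 = (z − 1)(4z - 1).
So |(4z^2 - 5z + 5) − 4| = |z − 1|·|4z - 1|.
Assume first that |z − 1| < 1, so |z| < 2. Then |4z - 1| ≤ 4·2 + 1 = 9.
Hence |(4z^2 - 5z + 5) − 4| ≤ 9|z − 1| < ε provided |z − 1| < ε/9.
Take δ = min(1, ε/9). Then 0 < |z − 1| < δ gives both |z − 1| < 1 and |z − 1| < ε/9, so |(4z^2 - 5z + 5) − 4| < ε.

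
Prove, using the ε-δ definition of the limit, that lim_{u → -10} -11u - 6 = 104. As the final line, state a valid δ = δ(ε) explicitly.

Let ε > 0. We need δ > 0 so that 0 < |u + 10| < δ implies |(-11u - 6) − 104| < ε.
Since (-11u - 6) − 104 = -11(u + 10), we have |(-11u - 6) − 104| = 11|u + 10|.
So 11|u + 10| < ε exactly when |u + 10| < ε/11.
Take δ = ε/11. If 0 < |u + 10| < δ then |(-11u - 6) − 104| = 11|u + 10| < 11·(ε/11) = ε.

δ = ε/11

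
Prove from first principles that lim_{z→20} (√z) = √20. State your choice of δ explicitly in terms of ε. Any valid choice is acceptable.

δ = min(20, √20·ε)

Suppose ε > 0. We want δ > 0 such that 0 < |z − 20| < δ implies |√z − √20| < ε.
Multiplying by the conjugate, |√z − √20| = |z − 20|/(√z + √20).
Restrict δ ≤ 20 so that |z − 20| < 20 forces z > 0, and then √z + √20 > √20.
Hence |√z − √20| < |z − 20|/√20, which is < ε once |z − 20| < √20·ε.
Take δ = min(20, √20·ε). If 0 < |z − 20| < δ then z > 0 and |√z − √20| < |z − 20|/√20 < ε.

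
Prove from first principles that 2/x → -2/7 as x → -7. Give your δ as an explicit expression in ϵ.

Fix ϵ > 0. We seek δ > 0 such that 0 < |x + 7| < δ implies |2/x + 2/7| < ϵ.
|2/x + 2/7| = 2·|-7 − x|/(7·|x|) = 2|x + 7|/(7|x|).
Restrict δ ≤ 7/2. Then |x + 7| < 7/2 gives |x| > 7/2, so 7|x| > 49/2.
Then |2/x + 2/7| < 2|x + 7|/(49/2), which is < ϵ when |x + 7| < (49/4)ϵ.
Take δ = min(7/2, (49/4)ϵ). Then 0 < |x + 7| < δ gives both |x + 7| < 7/2 and |x + 7| < (49/4)ϵ, so |2/x + 2/7| < ϵ.

δ = min(7/2, (49/4)ϵ)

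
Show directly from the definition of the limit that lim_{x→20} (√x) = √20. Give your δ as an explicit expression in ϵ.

Let ϵ > 0. We want δ > 0 such that 0 < |x − 20| < δ implies |√x − √20| < ϵ.
Multiplying by the conjugate, |√x − √20| = |x − 20|/(√x + √20).
Restrict δ ≤ 20 so that |x − 20| < 20 forces x > 0, and then √x + √20 > √20.
Hence |√x − √20| < |x − 20|/√20, which is < ϵ once |x − 20| < √20·ϵ.
Take δ = min(20, √20·ϵ). If 0 < |x − 20| < δ then x > 0 and |√x − √20| < |x − 20|/√20 < ϵ.

δ = min(20, √20·ϵ)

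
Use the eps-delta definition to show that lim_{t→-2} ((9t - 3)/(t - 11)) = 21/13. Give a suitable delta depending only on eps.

Suppose eps > 0. We want delta > 0 with 0 < |t + 2| < delta ⇒ |(9t - 3)/(t - 11) − (21/13)| < eps.
Combining over a common denominator, (9t - 3)/(t - 11) − (21/13) = [(9t - 3)·(-13) − (-21)·(t - 11)] / [(-13)·(t - 11)] = -96(t + 2) / ((-13)(t - 11)).
So |(9t - 3)/(t - 11) − (21/13)| = 96|t + 2| / (13·|t − 11|).
Restrict delta ≤ 13/2. Then |t + 2| < 13/2 gives |t − 11| = |(t + 2) + (-13)| ≥ 13 − 13/2 = 13/2.
Hence |(9t - 3)/(t - 11) − (21/13)| < 96|t + 2|/(13·(13/2)) = (192/169)|t + 2|, which is < eps once |t + 2| < (169/192)eps.
Take delta = min(13/2, (169/192)eps). Then 0 < |t + 2| < delta forces both bounds, so |(9t - 3)/(t - 11) − (21/13)| < eps.

delta = min(13/2, (169/192)eps)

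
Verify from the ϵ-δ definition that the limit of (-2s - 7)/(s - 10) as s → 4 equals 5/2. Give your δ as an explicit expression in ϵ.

Fix ϵ > 0. We want δ > 0 with 0 < |s − 4| < δ ⇒ |(-2s - 7)/(s - 10) − (5/2)| < ϵ.
Combining over a common denominator, (-2s - 7)/(s - 10) − (5/2) = [(-2s - 7)·(-6) − (-15)·(s - 10)] / [(-6)·(s - 10)] = 27(s − 4) / ((-6)(s - 10)).
So |(-2s - 7)/(s - 10) − (5/2)| = 27|s − 4| / (6·|s − 10|).
Require δ ≤ 3, so |s − 10| ≥ |-6| − |s − 4| > 6 − 3 = 3.
Hence |(-2s - 7)/(s - 10) − (5/2)| < 27|s − 4|/(6·3) = (3/2)|s − 4|, which is < ϵ once |s − 4| < (2/3)ϵ.
Take δ = min(3, (2/3)ϵ). Then 0 < |s − 4| < δ forces both bounds, so |(-2s - 7)/(s - 10) − (5/2)| < ϵ.

δ = min(3, (2/3)ϵ)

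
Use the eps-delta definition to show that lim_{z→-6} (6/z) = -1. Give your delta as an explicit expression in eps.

Fix eps > 0. We seek delta > 0 such that 0 < |z + 6| < delta implies |6/z + 1| < eps.
|6/z + 1| = 6·|-6 − z|/(6·|z|) = 6|z + 6|/(6|z|).
Require delta ≤ 3 so that |z| > 6 − 3 = 3, hence 6|z| > 18.
Then |6/z + 1| < 6|z + 6|/18, which is < eps when |z + 6| < 3eps.
Take delta = min(3, 3eps). Then 0 < |z + 6| < delta gives both |z + 6| < 3 and |z + 6| < 3eps, so |6/z + 1| < eps.

delta = min(3, 3eps)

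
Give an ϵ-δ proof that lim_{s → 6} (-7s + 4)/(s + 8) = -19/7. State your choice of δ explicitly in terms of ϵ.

δ = min(7, (49/30)ϵ)

Let ϵ > 0. We want δ > 0 with 0 < |s − 6| < δ ⇒ |(-7s + 4)/(s + 8) + 19/7| < ϵ.
Combining over a common denominator, (-7s + 4)/(s + 8) + 19/7 = [(-7s + 4)·14 − (-38)·(s + 8)] / [14·(s + 8)] = -60(s − 6) / (14(s + 8)).
So |(-7s + 4)/(s + 8) + 19/7| = 60|s − 6| / (14·|s + 8|).
Restrict δ ≤ 7. Then |s − 6| < 7 gives |s + 8| = |(s − 6) + 14| ≥ 14 − 7 = 7.
Hence |(-7s + 4)/(s + 8) + 19/7| < 60|s − 6|/(14·7) = (30/49)|s − 6|, which is < ϵ once |s − 6| < (49/30)ϵ.
Take δ = min(7, (49/30)ϵ). Then 0 < |s − 6| < δ forces both bounds, so |(-7s + 4)/(s + 8) + 19/7| < ϵ.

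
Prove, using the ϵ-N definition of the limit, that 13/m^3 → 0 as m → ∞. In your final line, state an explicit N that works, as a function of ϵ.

Let ϵ > 0. For m ≥ 1, |13/m^3 − 0| = 13/m^3.
13/m^3 < ϵ ⇔ m^3 > 13/ϵ ⇔ m > (13/ϵ)^{1/3}.
Take N = (13/ϵ)^{1/3}. Then m > N implies 13/m^3 < ϵ.

N = (13/ϵ)^{1/3}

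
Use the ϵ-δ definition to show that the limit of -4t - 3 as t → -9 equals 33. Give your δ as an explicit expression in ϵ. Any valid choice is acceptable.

Let ϵ > 0 be given. We need δ > 0 so that 0 < |t + 9| < δ implies |(-4t - 3) − 33| < ϵ.
|(-4t - 3) − 33| = |-4t - 36| = 4|t + 9|.
So 4|t + 9| < ϵ exactly when |t + 9| < ϵ/4.
Take δ = ϵ/4. If 0 < |t + 9| < δ then |(-4t - 3) − 33| = 4|t + 9| < 4·(ϵ/4) = ϵ.

δ = ϵ/4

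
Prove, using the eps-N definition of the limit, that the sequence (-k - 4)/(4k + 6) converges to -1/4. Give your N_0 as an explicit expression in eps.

N_0 = (5/8)/eps

Let eps > 0 be given. For k ≥ 1, |(-k - 4)/(4k + 6) + 1/4| = |-10|/(4(4k + 6)) = 10/(4(4k + 6)).
Since 4k + 6 ≥ 4k for k ≥ 1, this is ≤ 10/(4·4k) = (5/8)/k.
So |(-k - 4)/(4k + 6) + 1/4| < eps whenever k > (5/8)/eps.
Take N_0 = (5/8)/eps. If k > N_0 then |(-k - 4)/(4k + 6) + 1/4| ≤ (5/8)/k < eps.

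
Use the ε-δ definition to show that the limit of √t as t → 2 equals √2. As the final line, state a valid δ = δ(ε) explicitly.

Suppose ε > 0. We want δ > 0 such that 0 < |t − 2| < δ implies |√t − √2| < ε.
Rationalise: √t − √2 = (t − 2)/(√t + √2), so |√t − √2| = |t − 2|/(√t + √2).
Restrict δ ≤ 2 so that |t − 2| < 2 forces t > 0, and then √t + √2 > √2.
Hence |√t − √2| < |t − 2|/√2, which is < ε once |t − 2| < √2·ε.
Take δ = min(2, √2·ε). If 0 < |t − 2| < δ then t > 0 and |√t − √2| < |t − 2|/√2 < ε.

δ = min(2, √2·ε)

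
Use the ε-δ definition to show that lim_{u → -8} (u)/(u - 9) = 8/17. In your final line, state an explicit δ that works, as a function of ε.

δ = min(17/2, (289/18)ε)

Let ε > 0. We want δ > 0 with 0 < |u + 8| < δ ⇒ |(u)/(u - 9) − (8/17)| < ε.
Combining over a common denominator, (u)/(u - 9) − (8/17) = [(u)·(-17) − (-8)·(u - 9)] / [(-17)·(u - 9)] = -9(u + 8) / ((-17)(u - 9)).
So |(u)/(u - 9) − (8/17)| = 9|u + 8| / (17·|u − 9|).
Restrict δ ≤ 17/2. Then |u + 8| < 17/2 gives |u − 9| = |(u + 8) + (-17)| ≥ 17 − 17/2 = 17/2.
Hence |(u)/(u - 9) − (8/17)| < 9|u + 8|/(17·(17/2)) = (18/289)|u + 8|, which is < ε once |u + 8| < (289/18)ε.
Take δ = min(17/2, (289/18)ε). Then 0 < |u + 8| < δ forces both bounds, so |(u)/(u - 9) − (8/17)| < ε.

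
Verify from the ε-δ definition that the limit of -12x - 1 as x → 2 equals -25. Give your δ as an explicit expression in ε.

δ = ε/12

Suppose ε > 0. We need δ > 0 so that 0 < |x − 2| < δ implies |(-12x - 1) + 25| < ε.
|(-12x - 1) + 25| = |-12x + 24| = 12|x − 2|.
So 12|x − 2| < ε exactly when |x − 2| < ε/12.
Choosing δ = ε/12 gives |(-12x - 1) + 25| = 12|x − 2| < ε whenever |x − 2| < δ.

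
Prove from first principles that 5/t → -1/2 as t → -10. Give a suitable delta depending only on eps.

Suppose eps > 0. We seek delta > 0 such that 0 < |t + 10| < delta implies |5/t + 1/2| < eps.
|5/t + 1/2| = 5·|-10 − t|/(10·|t|) = 5|t + 10|/(10|t|).
Restrict delta ≤ 5. Then |t + 10| < 5 gives |t| > 5, so 10|t| > 50.
Then |5/t + 1/2| < 5|t + 10|/50, which is < eps when |t + 10| < 10eps.
Take delta = min(5, 10eps). Then 0 < |t + 10| < delta gives both |t + 10| < 5 and |t + 10| < 10eps, so |5/t + 1/2| < eps.

delta = min(5, 10eps)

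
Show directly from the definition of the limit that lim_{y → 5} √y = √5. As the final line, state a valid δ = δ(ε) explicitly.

δ = min(5, √5·ε)

Let ε > 0. We want δ > 0 such that 0 < |y − 5| < δ implies |√y − √5| < ε.
Rationalise: √y − √5 = (y − 5)/(√y + √5), so |√y − √5| = |y − 5|/(√y + √5).
Restrict δ ≤ 5 so that |y − 5| < 5 forces y > 0, and then √y + √5 > √5.
Hence |√y − √5| < |y − 5|/√5, which is < ε once |y − 5| < √5·ε.
Take δ = min(5, √5·ε). If 0 < |y − 5| < δ then y > 0 and |√y − √5| < |y − 5|/√5 < ε.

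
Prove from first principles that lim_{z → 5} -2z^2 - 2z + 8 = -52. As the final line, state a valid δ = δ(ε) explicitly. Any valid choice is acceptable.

δ = min(1, ε/24)

Let ε > 0 be given. We want δ > 0 such that 0 < |z − 5| < δ implies |(-2z^2 - 2z + 8) + 52| < ε.
(-2z^2 - 2z + 8) + 52 = -2z^2 - 2z + 60 = (z − 5)(-2z - 12).
So |(-2z^2 - 2z + 8) + 52| = |z − 5|·|-2z - 12|.
Require δ ≤ 1. Then |z − 5| < 1 gives |z| < 6, and by the triangle inequality |-2z - 12| ≤ 2·6 + 12 = 24.
Hence |(-2z^2 - 2z + 8) + 52| ≤ 24|z − 5| < ε provided |z − 5| < ε/24.
Choosing δ = min(1, ε/24) ensures both conditions, hence |(-2z^2 - 2z + 8) + 52| < ε.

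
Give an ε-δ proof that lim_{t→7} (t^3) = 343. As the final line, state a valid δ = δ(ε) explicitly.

Let ε > 0 be given. We seek δ > 0 with 0 < |t − 7| < δ ⇒ |t^3 − 343| < ε.
Factor: t^3 − 343 = (t − 7)(t^2 + 7t + 49), so |t^3 − 343| = |t − 7|·|t^2 + 7t + 49|.
Impose δ ≤ 2 so that |t| < 9; then |t^2 + 7t + 49| ≤ 193.
Hence |t^3 − 343| ≤ 193|t − 7|, which is < ε once |t − 7| < ε/193.
Take δ = min(2, ε/193). If 0 < |t − 7| < δ then both bounds hold and |t^3 − 343| ≤ 193|t − 7| < 193·(ε/193) = ε.

δ = min(2, ε/193)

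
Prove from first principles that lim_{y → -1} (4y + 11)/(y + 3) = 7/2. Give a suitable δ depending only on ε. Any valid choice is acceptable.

δ = min(1, 2ε)

Suppose ε > 0. We want δ > 0 with 0 < |y + 1| < δ ⇒ |(4y + 11)/(y + 3) − (7/2)| < ε.
Combining over a common denominator, (4y + 11)/(y + 3) − (7/2) = [(4y + 11)·2 − 7·(y + 3)] / [2·(y + 3)] = 1(y + 1) / (2(y + 3)).
So |(4y + 11)/(y + 3) − (7/2)| = |y + 1| / (2·|y + 3|).
Restrict δ ≤ 1. Then |y + 1| < 1 gives |y + 3| = |(y + 1) + 2| ≥ 2 − 1 = 1.
Hence |(4y + 11)/(y + 3) − (7/2)| < |y + 1|/(2·1) = (1/2)|y + 1|, which is < ε once |y + 1| < 2ε.
Take δ = min(1, 2ε). Then 0 < |y + 1| < δ forces both bounds, so |(4y + 11)/(y + 3) − (7/2)| < ε.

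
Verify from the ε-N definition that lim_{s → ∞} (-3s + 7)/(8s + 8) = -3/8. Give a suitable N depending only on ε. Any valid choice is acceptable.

Let ε > 0. We seek N > 0 such that s > N implies |(-3s + 7)/(8s + 8) + 3/8| < ε.
(-3s + 7)/(8s + 8) + 3/8 = (8(-3s + 7) − (-3)(8s + 8)) / (8(8s + 8)) = 80/(8(8s + 8)).
For s > 0 we have 8s + 8 > 8s, so |(-3s + 7)/(8s + 8) + 3/8| = 80/(8(8s + 8)) < 80/(8·8s) = (5/4)/s.
Thus |(-3s + 7)/(8s + 8) + 3/8| < ε whenever s > (5/4)/ε.
Take N = (5/4)/ε. If s > N then |(-3s + 7)/(8s + 8) + 3/8| < (5/4)/s < ε.

N = (5/4)/ε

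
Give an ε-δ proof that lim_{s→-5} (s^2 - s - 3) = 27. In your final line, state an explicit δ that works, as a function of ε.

Fix ε > 0. We want δ > 0 such that 0 < |s + 5| < δ implies |(s^2 - s - 3) − 27| < ε.
(s^2 - s - 3) − 27 = s^2 - s - 30 = (s + 5)(s - 6).
So |(s^2 - s - 3) − 27| = |s + 5|·|s - 6|.
Assume first that |s + 5| < 2, so |s| < 7. Then |s - 6| ≤ 7 + 6 = 13.
Hence |(s^2 - s - 3) − 27| ≤ 13|s + 5| < ε provided |s + 5| < ε/13.
Take δ = min(2, ε/13). Then 0 < |s + 5| < δ gives both |s + 5| < 2 and |s + 5| < ε/13, so |(s^2 - s - 3) − 27| < ε.

δ = min(2, ε/13)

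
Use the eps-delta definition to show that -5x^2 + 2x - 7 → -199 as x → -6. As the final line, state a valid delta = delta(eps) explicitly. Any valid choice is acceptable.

delta = min(1, eps/67)

Let eps > 0 be given. We want delta > 0 such that 0 < |x + 6| < delta implies |(-5x^2 + 2x - 7) + 199| < eps.
(-5x^2 + 2x - 7) + 199 = -5x^2 + 2x + 192 = (x + 6)(-5x + 32).
So |(-5x^2 + 2x - 7) + 199| = |x + 6|·|-5x + 32|.
Assume first that |x + 6| < 1, so |x| < 7. Then |-5x + 32| ≤ 5·7 + 32 = 67.
Hence |(-5x^2 + 2x - 7) + 199| ≤ 67|x + 6| < eps provided |x + 6| < eps/67.
Choosing delta = min(1, eps/67) ensures both conditions, hence |(-5x^2 + 2x - 7) + 199| < eps.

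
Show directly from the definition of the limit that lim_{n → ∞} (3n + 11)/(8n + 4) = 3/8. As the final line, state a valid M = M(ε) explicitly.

Let ε > 0. For n ≥ 1, |(3n + 11)/(8n + 4) − (3/8)| = |76|/(8(8n + 4)) = 76/(8(8n + 4)).
Since 8n + 4 ≥ 8n for n ≥ 1, this is ≤ 76/(8·8n) = (19/16)/n.
So |(3n + 11)/(8n + 4) − (3/8)| < ε whenever n > (19/16)/ε.
Take M = (19/16)/ε. If n > M then |(3n + 11)/(8n + 4) − (3/8)| ≤ (19/16)/n < ε.

M = (19/16)/ε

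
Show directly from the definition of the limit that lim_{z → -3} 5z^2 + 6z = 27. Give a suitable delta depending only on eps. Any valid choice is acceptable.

delta = min(2, eps/34)

Let eps > 0 be given. We want delta > 0 such that 0 < |z + 3| < delta implies |(5z^2 + 6z) − 27| < eps.
(5z^2 + 6z) − 27 = 5z^2 + 6z - 27 = (z + 3)(5z - 9).
So |(5z^2 + 6z) − 27| = |z + 3|·|5z - 9|.
Assume first that |z + 3| < 2, so |z| < 5. Then |5z - 9| ≤ 5·5 + 9 = 34.
Hence |(5z^2 + 6z) − 27| ≤ 34|z + 3| < eps provided |z + 3| < eps/34.
Choosing delta = min(2, eps/34) ensures both conditions, hence |(5z^2 + 6z) − 27| < eps.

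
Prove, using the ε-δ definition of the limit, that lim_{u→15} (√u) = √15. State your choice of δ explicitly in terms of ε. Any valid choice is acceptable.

Suppose ε > 0. We want δ > 0 such that 0 < |u − 15| < δ implies |√u − √15| < ε.
Rationalise: √u − √15 = (u − 15)/(√u + √15), so |√u − √15| = |u − 15|/(√u + √15).
Restrict δ ≤ 15 so that |u − 15| < 15 forces u > 0, and then √u + √15 > √15.
Hence |√u − √15| < |u − 15|/√15, which is < ε once |u − 15| < √15·ε.
Take δ = min(15, √15·ε). If 0 < |u − 15| < δ then u > 0 and |√u − √15| < |u − 15|/√15 < ε.

δ = min(15, √15·ε)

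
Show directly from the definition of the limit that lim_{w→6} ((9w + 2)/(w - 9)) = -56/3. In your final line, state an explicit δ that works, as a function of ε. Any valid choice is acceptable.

Suppose ε > 0. We want δ > 0 with 0 < |w − 6| < δ ⇒ |(9w + 2)/(w - 9) + 56/3| < ε.
Combining over a common denominator, (9w + 2)/(w - 9) + 56/3 = [(9w + 2)·(-3) − 56·(w - 9)] / [(-3)·(w - 9)] = -83(w − 6) / ((-3)(w - 9)).
So |(9w + 2)/(w - 9) + 56/3| = 83|w − 6| / (3·|w − 9|).
Restrict δ ≤ 3/2. Then |w − 6| < 3/2 gives |w − 9| = |(w − 6) + (-3)| ≥ 3 − 3/2 = 3/2.
Hence |(9w + 2)/(w - 9) + 56/3| < 83|w − 6|/(3·(3/2)) = (166/9)|w − 6|, which is < ε once |w − 6| < (9/166)ε.
Take δ = min(3/2, (9/166)ε). Then 0 < |w − 6| < δ forces both bounds, so |(9w + 2)/(w - 9) + 56/3| < ε.

δ = min(3/2, (9/166)ε)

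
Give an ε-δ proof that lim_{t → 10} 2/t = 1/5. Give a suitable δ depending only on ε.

Suppose ε > 0. We seek δ > 0 such that 0 < |t − 10| < δ implies |2/t − (1/5)| < ε.
|2/t − (1/5)| = 2·|10 − t|/(10·|t|) = 2|t − 10|/(10|t|).
Require δ ≤ 5 so that |t| > 10 − 5 = 5, hence 10|t| > 50.
Then |2/t − (1/5)| < 2|t − 10|/50, which is < ε when |t − 10| < 25ε.
Take δ = min(5, 25ε). Then 0 < |t − 10| < δ gives both |t − 10| < 5 and |t − 10| < 25ε, so |2/t − (1/5)| < ε.

δ = min(5, 25ε)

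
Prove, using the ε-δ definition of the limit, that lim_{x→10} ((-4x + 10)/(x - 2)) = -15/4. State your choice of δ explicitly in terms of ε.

δ = min(4, 16ε)

Let ε > 0. We want δ > 0 with 0 < |x − 10| < δ ⇒ |(-4x + 10)/(x - 2) + 15/4| < ε.
Combining over a common denominator, (-4x + 10)/(x - 2) + 15/4 = [(-4x + 10)·8 − (-30)·(x - 2)] / [8·(x - 2)] = -2(x − 10) / (8(x - 2)).
So |(-4x + 10)/(x - 2) + 15/4| = 2|x − 10| / (8·|x − 2|).
Restrict δ ≤ 4. Then |x − 10| < 4 gives |x − 2| = |(x − 10) + 8| ≥ 8 − 4 = 4.
Hence |(-4x + 10)/(x - 2) + 15/4| < 2|x − 10|/(8·4) = (1/16)|x − 10|, which is < ε once |x − 10| < 16ε.
Take δ = min(4, 16ε). Then 0 < |x − 10| < δ forces both bounds, so |(-4x + 10)/(x - 2) + 15/4| < ε.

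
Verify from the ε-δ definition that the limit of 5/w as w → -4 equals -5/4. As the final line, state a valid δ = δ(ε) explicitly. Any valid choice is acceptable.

δ = min(2, (8/5)ε)

Suppose ε > 0. We seek δ > 0 such that 0 < |w + 4| < δ implies |5/w + 5/4| < ε.
|5/w + 5/4| = 5·|-4 − w|/(4·|w|) = 5|w + 4|/(4|w|).
Require δ ≤ 2 so that |w| > 4 − 2 = 2, hence 4|w| > 8.
Then |5/w + 5/4| < 5|w + 4|/8, which is < ε when |w + 4| < (8/5)ε.
Take δ = min(2, (8/5)ε). Then 0 < |w + 4| < δ gives both |w + 4| < 2 and |w + 4| < (8/5)ε, so |5/w + 5/4| < ε.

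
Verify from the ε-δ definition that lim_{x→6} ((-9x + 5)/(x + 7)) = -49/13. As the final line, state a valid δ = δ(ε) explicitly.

Let ε > 0. We want δ > 0 with 0 < |x − 6| < δ ⇒ |(-9x + 5)/(x + 7) + 49/13| < ε.
Combining over a common denominator, (-9x + 5)/(x + 7) + 49/13 = [(-9x + 5)·13 − (-49)·(x + 7)] / [13·(x + 7)] = -68(x − 6) / (13(x + 7)).
So |(-9x + 5)/(x + 7) + 49/13| = 68|x − 6| / (13·|x + 7|).
Restrict δ ≤ 13/2. Then |x − 6| < 13/2 gives |x + 7| = |(x − 6) + 13| ≥ 13 − 13/2 = 13/2.
Hence |(-9x + 5)/(x + 7) + 49/13| < 68|x − 6|/(13·(13/2)) = (136/169)|x − 6|, which is < ε once |x − 6| < (169/136)ε.
Take δ = min(13/2, (169/136)ε). Then 0 < |x − 6| < δ forces both bounds, so |(-9x + 5)/(x + 7) + 49/13| < ε.

δ = min(13/2, (169/136)ε)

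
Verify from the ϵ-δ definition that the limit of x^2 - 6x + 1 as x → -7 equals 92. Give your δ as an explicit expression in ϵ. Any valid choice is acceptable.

δ = min(1, ϵ/21)

Let ϵ > 0 be given. We want δ > 0 such that 0 < |x + 7| < δ implies |(x^2 - 6x + 1) − 92| < ϵ.
(x^2 - 6x + 1) − 92 = x^2 - 6x - 91 = (x + 7)(x - 13).
So |(x^2 - 6x + 1) − 92| = |x + 7|·|x - 13|.
Require δ ≤ 1. Then |x + 7| < 1 gives |x| < 8, and by the triangle inequality |x - 13| ≤ 8 + 13 = 21.
Hence |(x^2 - 6x + 1) − 92| ≤ 21|x + 7| < ϵ provided |x + 7| < ϵ/21.
Choosing δ = min(1, ϵ/21) ensures both conditions, hence |(x^2 - 6x + 1) − 92| < ϵ.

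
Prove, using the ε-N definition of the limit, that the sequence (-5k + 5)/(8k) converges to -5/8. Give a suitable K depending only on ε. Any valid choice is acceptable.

Fix ε > 0. For k ≥ 1, |(-5k + 5)/(8k) + 5/8| = |40|/(8(8k)) = 40/(8(8k)).
Since 8k ≥ 8k for k ≥ 1, this is ≤ 40/(8·8k) = (5/8)/k.
So |(-5k + 5)/(8k) + 5/8| < ε whenever k > (5/8)/ε.
Take K = (5/8)/ε. If k > K then |(-5k + 5)/(8k) + 5/8| ≤ (5/8)/k < ε.

K = (5/8)/ε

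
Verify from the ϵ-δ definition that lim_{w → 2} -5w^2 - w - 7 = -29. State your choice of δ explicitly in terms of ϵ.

δ = min(2, ϵ/31)

Suppose ϵ > 0. We want δ > 0 such that 0 < |w − 2| < δ implies |(-5w^2 - w - 7) + 29| < ϵ.
(-5w^2 - w - 7) + 29 = -5w^2 - w + 22 = (w − 2)(-5w - 11).
So |(-5w^2 - w - 7) + 29| = |w − 2|·|-5w - 11|.
Assume first that |w − 2| < 2, so |w| < 4. Then |-5w - 11| ≤ 5·4 + 11 = 31.
Hence |(-5w^2 - w - 7) + 29| ≤ 31|w − 2| < ϵ provided |w − 2| < ϵ/31.
Take δ = min(2, ϵ/31). Then 0 < |w − 2| < δ gives both |w − 2| < 2 and |w − 2| < ϵ/31, so |(-5w^2 - w - 7) + 29| < ϵ.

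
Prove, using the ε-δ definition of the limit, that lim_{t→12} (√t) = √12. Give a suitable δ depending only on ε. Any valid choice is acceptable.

Let ε > 0. We want δ > 0 such that 0 < |t − 12| < δ implies |√t − √12| < ε.
Rationalise: √t − √12 = (t − 12)/(√t + √12), so |√t − √12| = |t − 12|/(√t + √12).
Restrict δ ≤ 12 so that |t − 12| < 12 forces t > 0, and then √t + √12 > √12.
Hence |√t − √12| < |t − 12|/√12, which is < ε once |t − 12| < √12·ε.
Take δ = min(12, √12·ε). If 0 < |t − 12| < δ then t > 0 and |√t − √12| < |t − 12|/√12 < ε.

δ = min(12, √12·ε)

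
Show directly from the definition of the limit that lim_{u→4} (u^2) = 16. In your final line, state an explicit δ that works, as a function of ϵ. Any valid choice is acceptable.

δ = min(2, ϵ/10)

Let ϵ > 0. We seek δ > 0 with 0 < |u − 4| < δ ⇒ |u^2 − 16| < ϵ.
Factor: u^2 − 16 = (u − 4)(u + 4), so |u^2 − 16| = |u − 4|·|u + 4|.
Restrict δ ≤ 2. Then |u − 4| < 2 gives |u| < 6, so by the triangle inequality |u + 4| ≤ 6 + 4 = 10.
Hence |u^2 − 16| ≤ 10|u − 4|, which is < ϵ once |u − 4| < ϵ/10.
Take δ = min(2, ϵ/10). If 0 < |u − 4| < δ then both bounds hold and |u^2 − 16| ≤ 10|u − 4| < 10·(ϵ/10) = ϵ.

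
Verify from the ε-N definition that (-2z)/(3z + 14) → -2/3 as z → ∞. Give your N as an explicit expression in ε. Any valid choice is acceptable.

Suppose ε > 0. We seek N > 0 such that z > N implies |(-2z)/(3z + 14) + 2/3| < ε.
(-2z)/(3z + 14) + 2/3 = (3(-2z) − (-2)(3z + 14)) / (3(3z + 14)) = 28/(3(3z + 14)).
For z > 0 we have 3z + 14 > 3z, so |(-2z)/(3z + 14) + 2/3| = 28/(3(3z + 14)) < 28/(3·3z) = (28/9)/z.
Thus |(-2z)/(3z + 14) + 2/3| < ε whenever z > (28/9)/ε.
Take N = (28/9)/ε. If z > N then |(-2z)/(3z + 14) + 2/3| < (28/9)/z < ε.

N = (28/9)/ε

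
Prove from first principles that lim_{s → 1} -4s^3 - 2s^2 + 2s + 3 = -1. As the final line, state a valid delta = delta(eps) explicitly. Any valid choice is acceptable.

Let eps > 0. We want delta > 0 such that 0 < |s − 1| < delta implies |(-4s^3 - 2s^2 + 2s + 3) + 1| < eps.
(-4s^3 - 2s^2 + 2s + 3) + 1 = -4s^3 - 2s^2 + 2s + 4 = (s − 1)(-4s^2 - 6s - 4).
So |(-4s^3 - 2s^2 + 2s + 3) + 1| = |s − 1|·|-4s^2 - 6s - 4|.
Require delta ≤ 2. Then |s − 1| < 2 gives |s| < 3, and by the triangle inequality |-4s^2 - 6s - 4| ≤ 4·3^2 + 6·3 + 4 = 58.
Hence |(-4s^3 - 2s^2 + 2s + 3) + 1| ≤ 58|s − 1| < eps provided |s − 1| < eps/58.
Choosing delta = min(2, eps/58) ensures both conditions, hence |(-4s^3 - 2s^2 + 2s + 3) + 1| < eps.

delta = min(2, eps/58)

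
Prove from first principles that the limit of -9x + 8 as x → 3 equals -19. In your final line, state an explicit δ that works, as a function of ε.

Suppose ε > 0. We need δ > 0 so that 0 < |x − 3| < δ implies |(-9x + 8) + 19| < ε.
Since (-9x + 8) + 19 = -9(x − 3), we have |(-9x + 8) + 19| = 9|x − 3|.
Thus it suffices that |x − 3| < ε/9.
Choosing δ = ε/9 gives |(-9x + 8) + 19| = 9|x − 3| < ε whenever |x − 3| < δ.

δ = ε/9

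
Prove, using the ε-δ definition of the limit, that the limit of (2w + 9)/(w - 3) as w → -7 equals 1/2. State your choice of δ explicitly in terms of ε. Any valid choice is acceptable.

Let ε > 0 be given. We want δ > 0 with 0 < |w + 7| < δ ⇒ |(2w + 9)/(w - 3) − (1/2)| < ε.
Combining over a common denominator, (2w + 9)/(w - 3) − (1/2) = [(2w + 9)·(-10) − (-5)·(w - 3)] / [(-10)·(w - 3)] = -15(w + 7) / ((-10)(w - 3)).
So |(2w + 9)/(w - 3) − (1/2)| = 15|w + 7| / (10·|w − 3|).
Restrict δ ≤ 5. Then |w + 7| < 5 gives |w − 3| = |(w + 7) + (-10)| ≥ 10 − 5 = 5.
Hence |(2w + 9)/(w - 3) − (1/2)| < 15|w + 7|/(10·5) = (3/10)|w + 7|, which is < ε once |w + 7| < (10/3)ε.
Take δ = min(5, (10/3)ε). Then 0 < |w + 7| < δ forces both bounds, so |(2w + 9)/(w - 3) − (1/2)| < ε.

δ = min(5, (10/3)ε)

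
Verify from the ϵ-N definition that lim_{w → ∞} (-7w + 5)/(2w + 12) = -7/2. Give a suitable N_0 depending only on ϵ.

Let ϵ > 0 be given. We seek N_0 > 0 such that w > N_0 implies |(-7w + 5)/(2w + 12) + 7/2| < ϵ.
(-7w + 5)/(2w + 12) + 7/2 = (2(-7w + 5) − (-7)(2w + 12)) / (2(2w + 12)) = 94/(2(2w + 12)).
For w > 0 we have 2w + 12 > 2w, so |(-7w + 5)/(2w + 12) + 7/2| = 94/(2(2w + 12)) < 94/(2·2w) = (47/2)/w.
Thus |(-7w + 5)/(2w + 12) + 7/2| < ϵ whenever w > (47/2)/ϵ.
Take N_0 = (47/2)/ϵ. If w > N_0 then |(-7w + 5)/(2w + 12) + 7/2| < (47/2)/w < ϵ.

N_0 = (47/2)/ϵ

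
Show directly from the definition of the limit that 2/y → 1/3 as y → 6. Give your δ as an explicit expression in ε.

Let ε > 0. We seek δ > 0 such that 0 < |y − 6| < δ implies |2/y − (1/3)| < ε.
|2/y − (1/3)| = 2·|6 − y|/(6·|y|) = 2|y − 6|/(6|y|).
Require δ ≤ 3 so that |y| > 6 − 3 = 3, hence 6|y| > 18.
Then |2/y − (1/3)| < 2|y − 6|/18, which is < ε when |y − 6| < 9ε.
Take δ = min(3, 9ε). Then 0 < |y − 6| < δ gives both |y − 6| < 3 and |y − 6| < 9ε, so |2/y − (1/3)| < ε.

δ = min(3, 9ε)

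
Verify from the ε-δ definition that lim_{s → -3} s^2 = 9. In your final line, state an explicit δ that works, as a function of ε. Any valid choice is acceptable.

Suppose ε > 0. We seek δ > 0 with 0 < |s + 3| < δ ⇒ |s^2 − 9| < ε.
Factor: s^2 − 9 = (s + 3)(s - 3), so |s^2 − 9| = |s + 3|·|s - 3|.
Impose δ ≤ 2 so that |s| < 5; then |s - 3| ≤ 8.
Hence |s^2 − 9| ≤ 8|s + 3|, which is < ε once |s + 3| < ε/8.
Take δ = min(2, ε/8). If 0 < |s + 3| < δ then both bounds hold and |s^2 − 9| ≤ 8|s + 3| < 8·(ε/8) = ε.

δ = min(2, ε/8)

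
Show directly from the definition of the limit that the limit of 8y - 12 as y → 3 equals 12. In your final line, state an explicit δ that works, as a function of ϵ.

Let ϵ > 0. We need δ > 0 so that 0 < |y − 3| < δ implies |(8y - 12) − 12| < ϵ.
|(8y - 12) − 12| = |8y - 24| = 8|y − 3|.
So 8|y − 3| < ϵ exactly when |y − 3| < ϵ/8.
Take δ = ϵ/8. If 0 < |y − 3| < δ then |(8y - 12) − 12| = 8|y − 3| < 8·(ϵ/8) = ϵ.

δ = ϵ/8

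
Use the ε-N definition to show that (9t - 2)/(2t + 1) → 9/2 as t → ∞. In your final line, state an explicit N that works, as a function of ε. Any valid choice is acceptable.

N = (13/4)/ε

Let ε > 0 be given. We seek N > 0 such that t > N implies |(9t - 2)/(2t + 1) − (9/2)| < ε.
(9t - 2)/(2t + 1) − (9/2) = (2(9t - 2) − 9(2t + 1)) / (2(2t + 1)) = -13/(2(2t + 1)).
For t > 0 we have 2t + 1 > 2t, so |(9t - 2)/(2t + 1) − (9/2)| = 13/(2(2t + 1)) < 13/(2·2t) = (13/4)/t.
Thus |(9t - 2)/(2t + 1) − (9/2)| < ε whenever t > (13/4)/ε.
Take N = (13/4)/ε. If t > N then |(9t - 2)/(2t + 1) − (9/2)| < (13/4)/t < ε.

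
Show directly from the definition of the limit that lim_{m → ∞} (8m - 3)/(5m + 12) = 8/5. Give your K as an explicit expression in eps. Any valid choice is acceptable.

Fix eps > 0. For m ≥ 1, |(8m - 3)/(5m + 12) − (8/5)| = |-111|/(5(5m + 12)) = 111/(5(5m + 12)).
Since 5m + 12 ≥ 5m for m ≥ 1, this is ≤ 111/(5·5m) = (111/25)/m.
So |(8m - 3)/(5m + 12) − (8/5)| < eps whenever m > (111/25)/eps.
Take K = (111/25)/eps. If m > K then |(8m - 3)/(5m + 12) − (8/5)| ≤ (111/25)/m < eps.

K = (111/25)/eps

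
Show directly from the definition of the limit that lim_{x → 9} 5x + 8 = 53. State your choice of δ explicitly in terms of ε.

δ = ε/5

Let ε > 0 be given. We need δ > 0 so that 0 < |x − 9| < δ implies |(5x + 8) − 53| < ε.
|(5x + 8) − 53| = |5x - 45| = 5|x − 9|.
So 5|x − 9| < ε exactly when |x − 9| < ε/5.
Choosing δ = ε/5 gives |(5x + 8) − 53| = 5|x − 9| < ε whenever |x − 9| < δ.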